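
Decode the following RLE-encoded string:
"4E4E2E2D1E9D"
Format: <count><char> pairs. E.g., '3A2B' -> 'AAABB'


Expanding each <count><char> pair:
  4E -> 'EEEE'
  4E -> 'EEEE'
  2E -> 'EE'
  2D -> 'DD'
  1E -> 'E'
  9D -> 'DDDDDDDDD'

Decoded = EEEEEEEEEEDDEDDDDDDDDD


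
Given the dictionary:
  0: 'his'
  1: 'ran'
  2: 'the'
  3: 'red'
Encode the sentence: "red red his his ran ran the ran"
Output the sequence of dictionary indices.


Look up each word in the dictionary:
  'red' -> 3
  'red' -> 3
  'his' -> 0
  'his' -> 0
  'ran' -> 1
  'ran' -> 1
  'the' -> 2
  'ran' -> 1

Encoded: [3, 3, 0, 0, 1, 1, 2, 1]


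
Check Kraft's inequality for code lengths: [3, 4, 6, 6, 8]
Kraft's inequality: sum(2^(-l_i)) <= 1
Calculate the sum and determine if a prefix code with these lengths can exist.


Sum = 2^(-3) + 2^(-4) + 2^(-6) + 2^(-6) + 2^(-8)
    = 0.125 + 0.0625 + 0.015625 + 0.015625 + 0.00390625
    = 57/256 = 0.22265625
Since 0.22265625 <= 1, Kraft's inequality IS satisfied.
A prefix code with these lengths CAN exist.

Kraft sum = 0.22265625. Satisfied.


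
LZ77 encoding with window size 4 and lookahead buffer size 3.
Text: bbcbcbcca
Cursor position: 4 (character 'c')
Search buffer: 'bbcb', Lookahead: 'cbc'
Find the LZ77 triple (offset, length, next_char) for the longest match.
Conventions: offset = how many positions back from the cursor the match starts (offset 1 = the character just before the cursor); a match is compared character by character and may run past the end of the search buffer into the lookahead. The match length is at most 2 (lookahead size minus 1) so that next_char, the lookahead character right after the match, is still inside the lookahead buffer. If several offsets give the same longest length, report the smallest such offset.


Try each offset into the search buffer:
  offset=1 (pos 3, char 'b'): match length 0
  offset=2 (pos 2, char 'c'): match length 2
  offset=3 (pos 1, char 'b'): match length 0
  offset=4 (pos 0, char 'b'): match length 0
Longest match has length 2 at offset 2.
next_char = character at position 4 + 2 = 6 -> 'c'

Best match: offset=2, length=2 (matching 'cb' starting at position 2)
LZ77 triple: (2, 2, 'c')


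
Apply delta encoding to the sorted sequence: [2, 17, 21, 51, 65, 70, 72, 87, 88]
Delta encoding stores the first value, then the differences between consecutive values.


First value: 2
Deltas:
  17 - 2 = 15
  21 - 17 = 4
  51 - 21 = 30
  65 - 51 = 14
  70 - 65 = 5
  72 - 70 = 2
  87 - 72 = 15
  88 - 87 = 1


Delta encoded: [2, 15, 4, 30, 14, 5, 2, 15, 1]


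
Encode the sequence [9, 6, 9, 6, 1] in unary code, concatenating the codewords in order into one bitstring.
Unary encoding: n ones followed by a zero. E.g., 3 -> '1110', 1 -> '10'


Encode each number as n ones followed by a terminating 0:
  9 -> 1111111110 (10 bits)
  6 -> 1111110 (7 bits)
  9 -> 1111111110 (10 bits)
  6 -> 1111110 (7 bits)
  1 -> 10 (2 bits)
Total length = 10 + 7 + 10 + 7 + 2 = 36 bits.

Unary([9, 6, 9, 6, 1]) = 111111111011111101111111110111111010 (36 bits)


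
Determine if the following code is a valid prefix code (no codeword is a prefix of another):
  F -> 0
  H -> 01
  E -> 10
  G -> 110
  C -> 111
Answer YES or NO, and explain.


Checking each pair (does one codeword prefix another?):
  F='0' vs H='01': prefix -- VIOLATION

NO -- this is NOT a valid prefix code. F (0) is a prefix of H (01).


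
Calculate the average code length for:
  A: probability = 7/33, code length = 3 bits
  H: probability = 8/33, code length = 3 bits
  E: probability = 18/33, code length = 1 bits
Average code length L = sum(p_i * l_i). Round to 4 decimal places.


Weighted contributions p_i * l_i:
  A: (7/33) * 3 = 21/33
  H: (8/33) * 3 = 24/33
  E: (18/33) * 1 = 18/33
Sum = (21 + 24 + 18)/33 = 63/33

L = 63/33 = 1.9091 bits/symbol


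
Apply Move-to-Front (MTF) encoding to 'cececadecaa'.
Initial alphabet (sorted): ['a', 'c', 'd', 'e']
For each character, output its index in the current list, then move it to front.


MTF encoding:
'c': index 1 in ['a', 'c', 'd', 'e'] -> ['c', 'a', 'd', 'e']
'e': index 3 in ['c', 'a', 'd', 'e'] -> ['e', 'c', 'a', 'd']
'c': index 1 in ['e', 'c', 'a', 'd'] -> ['c', 'e', 'a', 'd']
'e': index 1 in ['c', 'e', 'a', 'd'] -> ['e', 'c', 'a', 'd']
'c': index 1 in ['e', 'c', 'a', 'd'] -> ['c', 'e', 'a', 'd']
'a': index 2 in ['c', 'e', 'a', 'd'] -> ['a', 'c', 'e', 'd']
'd': index 3 in ['a', 'c', 'e', 'd'] -> ['d', 'a', 'c', 'e']
'e': index 3 in ['d', 'a', 'c', 'e'] -> ['e', 'd', 'a', 'c']
'c': index 3 in ['e', 'd', 'a', 'c'] -> ['c', 'e', 'd', 'a']
'a': index 3 in ['c', 'e', 'd', 'a'] -> ['a', 'c', 'e', 'd']
'a': index 0 in ['a', 'c', 'e', 'd'] -> ['a', 'c', 'e', 'd']


Output: [1, 3, 1, 1, 1, 2, 3, 3, 3, 3, 0]


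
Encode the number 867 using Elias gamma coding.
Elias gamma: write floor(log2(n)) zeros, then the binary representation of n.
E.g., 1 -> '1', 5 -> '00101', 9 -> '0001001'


num_bits = floor(log2(867)) + 1 = 10
leading_zeros = num_bits - 1 = 9
binary(867) = 1101100011

Elias gamma(867) = '000000000' + '1101100011' = 0000000001101100011 (19 bits)


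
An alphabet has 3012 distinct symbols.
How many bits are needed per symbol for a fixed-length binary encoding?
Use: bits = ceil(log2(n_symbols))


log2(3012) = 11.5565
Bracket: 2^11 = 2048 < 3012 <= 2^12 = 4096
So ceil(log2(3012)) = 12

bits = ceil(log2(3012)) = ceil(11.5565) = 12 bits


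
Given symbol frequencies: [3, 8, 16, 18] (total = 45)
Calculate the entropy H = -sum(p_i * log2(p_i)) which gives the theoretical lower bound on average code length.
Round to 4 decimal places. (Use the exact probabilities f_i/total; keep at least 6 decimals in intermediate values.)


Per-symbol terms -p_i * log2(p_i) with p_i = f_i/45:
  p = 3/45 = 0.066667: log2(p) = -3.906891, -p*log2(p) = 0.260459
  p = 8/45 = 0.177778: log2(p) = -2.491853, -p*log2(p) = 0.442996
  p = 16/45 = 0.355556: log2(p) = -1.491853, -p*log2(p) = 0.530437
  p = 18/45 = 0.400000: log2(p) = -1.321928, -p*log2(p) = 0.528771
H = 0.260459 + 0.442996 + 0.530437 + 0.528771 = 1.762663

H = 1.7627 bits/symbol


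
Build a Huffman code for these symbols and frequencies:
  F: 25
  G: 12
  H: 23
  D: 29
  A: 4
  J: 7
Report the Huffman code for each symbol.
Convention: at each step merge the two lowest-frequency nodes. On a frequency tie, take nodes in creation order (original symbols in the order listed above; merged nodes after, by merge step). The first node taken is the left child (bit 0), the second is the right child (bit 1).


Huffman tree construction:
Step 1: Merge A(4) + J(7) = 11
Step 2: Merge (A+J)(11) + G(12) = 23
Step 3: Merge H(23) + ((A+J)+G)(23) = 46
Step 4: Merge F(25) + D(29) = 54
Step 5: Merge (H+((A+J)+G))(46) + (F+D)(54) = 100
Read each symbol's code off the tree from the root (left child = 0, right child = 1).

Codes:
  F: 10 (length 2)
  G: 011 (length 3)
  H: 00 (length 2)
  D: 11 (length 2)
  A: 0100 (length 4)
  J: 0101 (length 4)
Average code length: 234/100 = 2.3400 bits/symbol


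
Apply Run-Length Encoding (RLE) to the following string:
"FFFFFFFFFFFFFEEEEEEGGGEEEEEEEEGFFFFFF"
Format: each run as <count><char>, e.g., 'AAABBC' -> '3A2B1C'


Scanning runs left to right:
  i=0: run of 'F' x 13 -> '13F'
  i=13: run of 'E' x 6 -> '6E'
  i=19: run of 'G' x 3 -> '3G'
  i=22: run of 'E' x 8 -> '8E'
  i=30: run of 'G' x 1 -> '1G'
  i=31: run of 'F' x 6 -> '6F'

RLE = 13F6E3G8E1G6F


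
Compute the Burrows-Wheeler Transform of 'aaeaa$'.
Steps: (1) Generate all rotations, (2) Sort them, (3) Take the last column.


Rotations (sorted):
  0: $aaeaa -> last char: a
  1: a$aaea -> last char: a
  2: aa$aae -> last char: e
  3: aaeaa$ -> last char: $
  4: aeaa$a -> last char: a
  5: eaa$aa -> last char: a


BWT = aae$aa


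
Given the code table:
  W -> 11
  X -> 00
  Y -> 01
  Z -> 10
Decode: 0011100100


Decoding:
00 -> X
11 -> W
10 -> Z
01 -> Y
00 -> X


Result: XWZYX


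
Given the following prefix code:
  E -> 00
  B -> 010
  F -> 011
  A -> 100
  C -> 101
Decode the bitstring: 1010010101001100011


Decoding step by step:
Bits 101 -> C
Bits 00 -> E
Bits 101 -> C
Bits 010 -> B
Bits 011 -> F
Bits 00 -> E
Bits 011 -> F


Decoded message: CECBFEF


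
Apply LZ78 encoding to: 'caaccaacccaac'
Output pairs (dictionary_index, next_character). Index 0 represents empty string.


LZ78 encoding steps:
Dictionary: {0: ''}
Step 1: w='' (idx 0), next='c' -> output (0, 'c'), add 'c' as idx 1
Step 2: w='' (idx 0), next='a' -> output (0, 'a'), add 'a' as idx 2
Step 3: w='a' (idx 2), next='c' -> output (2, 'c'), add 'ac' as idx 3
Step 4: w='c' (idx 1), next='a' -> output (1, 'a'), add 'ca' as idx 4
Step 5: w='ac' (idx 3), next='c' -> output (3, 'c'), add 'acc' as idx 5
Step 6: w='ca' (idx 4), next='a' -> output (4, 'a'), add 'caa' as idx 6
Step 7: w='c' (idx 1), end of input -> output (1, '')


Encoded: [(0, 'c'), (0, 'a'), (2, 'c'), (1, 'a'), (3, 'c'), (4, 'a'), (1, '')]


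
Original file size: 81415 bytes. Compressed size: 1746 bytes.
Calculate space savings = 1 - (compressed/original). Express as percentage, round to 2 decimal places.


ratio = compressed/original = 1746/81415 = 0.021446
savings = 1 - ratio = 1 - 0.021446 = 0.978554
as a percentage: 0.978554 * 100 = 97.86%

Space savings = 1 - 1746/81415 = 97.86%


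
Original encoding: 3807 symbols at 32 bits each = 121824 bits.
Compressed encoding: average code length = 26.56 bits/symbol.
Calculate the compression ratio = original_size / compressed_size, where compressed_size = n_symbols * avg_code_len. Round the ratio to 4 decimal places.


original_size = n_symbols * orig_bits = 3807 * 32 = 121824 bits
compressed_size = n_symbols * avg_code_len = 3807 * 26.56 = 101113.92 bits
ratio = original_size / compressed_size = 121824 / 101113.92 = 1.2048

Compression ratio = 1.2048


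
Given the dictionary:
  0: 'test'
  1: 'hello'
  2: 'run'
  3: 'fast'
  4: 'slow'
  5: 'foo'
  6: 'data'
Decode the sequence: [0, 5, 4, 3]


Look up each index in the dictionary:
  0 -> 'test'
  5 -> 'foo'
  4 -> 'slow'
  3 -> 'fast'

Decoded: "test foo slow fast"


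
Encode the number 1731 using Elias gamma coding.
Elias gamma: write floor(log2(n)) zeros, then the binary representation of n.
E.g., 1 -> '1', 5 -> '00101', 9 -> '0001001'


num_bits = floor(log2(1731)) + 1 = 11
leading_zeros = num_bits - 1 = 10
binary(1731) = 11011000011

Elias gamma(1731) = '0000000000' + '11011000011' = 000000000011011000011 (21 bits)


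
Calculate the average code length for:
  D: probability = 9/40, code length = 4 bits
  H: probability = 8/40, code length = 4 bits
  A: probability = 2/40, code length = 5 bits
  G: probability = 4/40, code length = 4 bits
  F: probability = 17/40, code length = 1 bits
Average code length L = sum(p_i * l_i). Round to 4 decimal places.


Weighted contributions p_i * l_i:
  D: (9/40) * 4 = 36/40
  H: (8/40) * 4 = 32/40
  A: (2/40) * 5 = 10/40
  G: (4/40) * 4 = 16/40
  F: (17/40) * 1 = 17/40
Sum = (36 + 32 + 10 + 16 + 17)/40 = 111/40

L = 111/40 = 2.7750 bits/symbol


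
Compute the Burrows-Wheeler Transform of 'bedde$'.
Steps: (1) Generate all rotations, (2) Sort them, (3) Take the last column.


Rotations (sorted):
  0: $bedde -> last char: e
  1: bedde$ -> last char: $
  2: dde$be -> last char: e
  3: de$bed -> last char: d
  4: e$bedd -> last char: d
  5: edde$b -> last char: b


BWT = e$eddb


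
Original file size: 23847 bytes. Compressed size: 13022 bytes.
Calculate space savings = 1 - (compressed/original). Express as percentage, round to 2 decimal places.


ratio = compressed/original = 13022/23847 = 0.546064
savings = 1 - ratio = 1 - 0.546064 = 0.453936
as a percentage: 0.453936 * 100 = 45.39%

Space savings = 1 - 13022/23847 = 45.39%


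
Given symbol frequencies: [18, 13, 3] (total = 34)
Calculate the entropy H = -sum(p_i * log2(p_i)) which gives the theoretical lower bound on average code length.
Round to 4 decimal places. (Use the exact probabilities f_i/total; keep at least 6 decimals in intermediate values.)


Per-symbol terms -p_i * log2(p_i) with p_i = f_i/34:
  p = 18/34 = 0.529412: log2(p) = -0.917538, -p*log2(p) = 0.485755
  p = 13/34 = 0.382353: log2(p) = -1.387023, -p*log2(p) = 0.530332
  p = 3/34 = 0.088235: log2(p) = -3.502500, -p*log2(p) = 0.309044
H = 0.485755 + 0.530332 + 0.309044 = 1.325131

H = 1.3251 bits/symbol


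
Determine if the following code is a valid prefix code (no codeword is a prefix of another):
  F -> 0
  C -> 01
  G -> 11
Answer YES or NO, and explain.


Checking each pair (does one codeword prefix another?):
  F='0' vs C='01': prefix -- VIOLATION

NO -- this is NOT a valid prefix code. F (0) is a prefix of C (01).


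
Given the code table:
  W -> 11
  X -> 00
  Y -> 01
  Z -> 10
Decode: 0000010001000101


Decoding:
00 -> X
00 -> X
01 -> Y
00 -> X
01 -> Y
00 -> X
01 -> Y
01 -> Y


Result: XXYXYXYY


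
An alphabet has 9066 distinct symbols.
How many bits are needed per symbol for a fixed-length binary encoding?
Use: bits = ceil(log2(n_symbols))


log2(9066) = 13.1463
Bracket: 2^13 = 8192 < 9066 <= 2^14 = 16384
So ceil(log2(9066)) = 14

bits = ceil(log2(9066)) = ceil(13.1463) = 14 bits


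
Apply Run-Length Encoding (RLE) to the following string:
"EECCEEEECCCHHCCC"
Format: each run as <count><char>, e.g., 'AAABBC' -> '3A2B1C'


Scanning runs left to right:
  i=0: run of 'E' x 2 -> '2E'
  i=2: run of 'C' x 2 -> '2C'
  i=4: run of 'E' x 4 -> '4E'
  i=8: run of 'C' x 3 -> '3C'
  i=11: run of 'H' x 2 -> '2H'
  i=13: run of 'C' x 3 -> '3C'

RLE = 2E2C4E3C2H3C


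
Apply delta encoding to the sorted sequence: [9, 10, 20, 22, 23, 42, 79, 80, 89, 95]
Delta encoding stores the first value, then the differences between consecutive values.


First value: 9
Deltas:
  10 - 9 = 1
  20 - 10 = 10
  22 - 20 = 2
  23 - 22 = 1
  42 - 23 = 19
  79 - 42 = 37
  80 - 79 = 1
  89 - 80 = 9
  95 - 89 = 6


Delta encoded: [9, 1, 10, 2, 1, 19, 37, 1, 9, 6]


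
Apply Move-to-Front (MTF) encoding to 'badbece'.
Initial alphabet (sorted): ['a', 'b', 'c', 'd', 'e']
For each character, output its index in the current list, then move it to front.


MTF encoding:
'b': index 1 in ['a', 'b', 'c', 'd', 'e'] -> ['b', 'a', 'c', 'd', 'e']
'a': index 1 in ['b', 'a', 'c', 'd', 'e'] -> ['a', 'b', 'c', 'd', 'e']
'd': index 3 in ['a', 'b', 'c', 'd', 'e'] -> ['d', 'a', 'b', 'c', 'e']
'b': index 2 in ['d', 'a', 'b', 'c', 'e'] -> ['b', 'd', 'a', 'c', 'e']
'e': index 4 in ['b', 'd', 'a', 'c', 'e'] -> ['e', 'b', 'd', 'a', 'c']
'c': index 4 in ['e', 'b', 'd', 'a', 'c'] -> ['c', 'e', 'b', 'd', 'a']
'e': index 1 in ['c', 'e', 'b', 'd', 'a'] -> ['e', 'c', 'b', 'd', 'a']


Output: [1, 1, 3, 2, 4, 4, 1]


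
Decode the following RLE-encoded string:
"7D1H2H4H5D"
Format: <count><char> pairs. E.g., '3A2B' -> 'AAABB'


Expanding each <count><char> pair:
  7D -> 'DDDDDDD'
  1H -> 'H'
  2H -> 'HH'
  4H -> 'HHHH'
  5D -> 'DDDDD'

Decoded = DDDDDDDHHHHHHHDDDDD


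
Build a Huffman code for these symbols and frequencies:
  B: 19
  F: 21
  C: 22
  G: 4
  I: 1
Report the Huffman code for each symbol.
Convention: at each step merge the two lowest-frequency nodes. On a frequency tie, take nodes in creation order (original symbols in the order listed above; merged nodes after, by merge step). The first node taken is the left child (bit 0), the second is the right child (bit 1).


Huffman tree construction:
Step 1: Merge I(1) + G(4) = 5
Step 2: Merge (I+G)(5) + B(19) = 24
Step 3: Merge F(21) + C(22) = 43
Step 4: Merge ((I+G)+B)(24) + (F+C)(43) = 67
Read each symbol's code off the tree from the root (left child = 0, right child = 1).

Codes:
  B: 01 (length 2)
  F: 10 (length 2)
  C: 11 (length 2)
  G: 001 (length 3)
  I: 000 (length 3)
Average code length: 139/67 = 2.0746 bits/symbol


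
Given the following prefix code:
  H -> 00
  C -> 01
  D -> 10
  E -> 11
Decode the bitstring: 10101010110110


Decoding step by step:
Bits 10 -> D
Bits 10 -> D
Bits 10 -> D
Bits 10 -> D
Bits 11 -> E
Bits 01 -> C
Bits 10 -> D


Decoded message: DDDDECD


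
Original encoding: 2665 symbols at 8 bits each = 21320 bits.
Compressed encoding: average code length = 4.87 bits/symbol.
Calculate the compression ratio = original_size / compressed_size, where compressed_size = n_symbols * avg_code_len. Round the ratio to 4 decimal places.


original_size = n_symbols * orig_bits = 2665 * 8 = 21320 bits
compressed_size = n_symbols * avg_code_len = 2665 * 4.87 = 12978.55 bits
ratio = original_size / compressed_size = 21320 / 12978.55 = 1.6427

Compression ratio = 1.6427


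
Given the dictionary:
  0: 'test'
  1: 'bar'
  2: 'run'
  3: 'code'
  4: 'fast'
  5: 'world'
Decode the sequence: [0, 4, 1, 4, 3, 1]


Look up each index in the dictionary:
  0 -> 'test'
  4 -> 'fast'
  1 -> 'bar'
  4 -> 'fast'
  3 -> 'code'
  1 -> 'bar'

Decoded: "test fast bar fast code bar"


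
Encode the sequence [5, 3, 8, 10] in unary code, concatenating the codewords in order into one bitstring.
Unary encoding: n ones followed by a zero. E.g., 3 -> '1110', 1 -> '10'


Encode each number as n ones followed by a terminating 0:
  5 -> 111110 (6 bits)
  3 -> 1110 (4 bits)
  8 -> 111111110 (9 bits)
  10 -> 11111111110 (11 bits)
Total length = 6 + 4 + 9 + 11 = 30 bits.

Unary([5, 3, 8, 10]) = 111110111011111111011111111110 (30 bits)


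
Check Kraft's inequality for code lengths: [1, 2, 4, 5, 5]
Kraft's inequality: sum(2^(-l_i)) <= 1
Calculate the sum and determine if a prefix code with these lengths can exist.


Sum = 2^(-1) + 2^(-2) + 2^(-4) + 2^(-5) + 2^(-5)
    = 0.5 + 0.25 + 0.0625 + 0.03125 + 0.03125
    = 28/32 = 0.875
Since 0.875 <= 1, Kraft's inequality IS satisfied.
A prefix code with these lengths CAN exist.

Kraft sum = 0.875. Satisfied.


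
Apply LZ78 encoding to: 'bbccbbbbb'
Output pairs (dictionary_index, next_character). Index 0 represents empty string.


LZ78 encoding steps:
Dictionary: {0: ''}
Step 1: w='' (idx 0), next='b' -> output (0, 'b'), add 'b' as idx 1
Step 2: w='b' (idx 1), next='c' -> output (1, 'c'), add 'bc' as idx 2
Step 3: w='' (idx 0), next='c' -> output (0, 'c'), add 'c' as idx 3
Step 4: w='b' (idx 1), next='b' -> output (1, 'b'), add 'bb' as idx 4
Step 5: w='bb' (idx 4), next='b' -> output (4, 'b'), add 'bbb' as idx 5


Encoded: [(0, 'b'), (1, 'c'), (0, 'c'), (1, 'b'), (4, 'b')]


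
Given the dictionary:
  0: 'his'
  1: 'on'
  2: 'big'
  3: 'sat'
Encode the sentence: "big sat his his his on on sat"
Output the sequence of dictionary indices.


Look up each word in the dictionary:
  'big' -> 2
  'sat' -> 3
  'his' -> 0
  'his' -> 0
  'his' -> 0
  'on' -> 1
  'on' -> 1
  'sat' -> 3

Encoded: [2, 3, 0, 0, 0, 1, 1, 3]


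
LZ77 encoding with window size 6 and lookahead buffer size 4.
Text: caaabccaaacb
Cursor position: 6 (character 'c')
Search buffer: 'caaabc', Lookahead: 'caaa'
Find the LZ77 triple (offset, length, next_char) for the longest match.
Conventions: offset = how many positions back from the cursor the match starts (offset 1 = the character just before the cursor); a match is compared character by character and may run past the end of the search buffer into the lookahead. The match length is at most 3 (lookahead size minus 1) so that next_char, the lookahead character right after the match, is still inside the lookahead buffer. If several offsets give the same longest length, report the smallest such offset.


Try each offset into the search buffer:
  offset=1 (pos 5, char 'c'): match length 1
  offset=2 (pos 4, char 'b'): match length 0
  offset=3 (pos 3, char 'a'): match length 0
  offset=4 (pos 2, char 'a'): match length 0
  offset=5 (pos 1, char 'a'): match length 0
  offset=6 (pos 0, char 'c'): match length 3
Longest match has length 3 at offset 6.
next_char = character at position 6 + 3 = 9 -> 'a'

Best match: offset=6, length=3 (matching 'caa' starting at position 0)
LZ77 triple: (6, 3, 'a')


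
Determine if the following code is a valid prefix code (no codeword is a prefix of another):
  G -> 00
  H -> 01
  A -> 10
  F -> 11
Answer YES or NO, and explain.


Checking each pair (does one codeword prefix another?):
  G='00' vs H='01': no prefix
  G='00' vs A='10': no prefix
  G='00' vs F='11': no prefix
  H='01' vs G='00': no prefix
  H='01' vs A='10': no prefix
  H='01' vs F='11': no prefix
  A='10' vs G='00': no prefix
  A='10' vs H='01': no prefix
  A='10' vs F='11': no prefix
  F='11' vs G='00': no prefix
  F='11' vs H='01': no prefix
  F='11' vs A='10': no prefix
No violation found over all pairs.

YES -- this is a valid prefix code. No codeword is a prefix of any other codeword.


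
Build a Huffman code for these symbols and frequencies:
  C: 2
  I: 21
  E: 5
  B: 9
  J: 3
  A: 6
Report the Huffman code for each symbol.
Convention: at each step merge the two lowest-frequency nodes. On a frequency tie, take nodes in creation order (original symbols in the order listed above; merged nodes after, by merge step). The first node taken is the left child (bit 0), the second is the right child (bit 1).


Huffman tree construction:
Step 1: Merge C(2) + J(3) = 5
Step 2: Merge E(5) + (C+J)(5) = 10
Step 3: Merge A(6) + B(9) = 15
Step 4: Merge (E+(C+J))(10) + (A+B)(15) = 25
Step 5: Merge I(21) + ((E+(C+J))+(A+B))(25) = 46
Read each symbol's code off the tree from the root (left child = 0, right child = 1).

Codes:
  C: 1010 (length 4)
  I: 0 (length 1)
  E: 100 (length 3)
  B: 111 (length 3)
  J: 1011 (length 4)
  A: 110 (length 3)
Average code length: 101/46 = 2.1957 bits/symbol


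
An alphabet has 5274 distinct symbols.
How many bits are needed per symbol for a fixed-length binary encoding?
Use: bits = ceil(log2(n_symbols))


log2(5274) = 12.3647
Bracket: 2^12 = 4096 < 5274 <= 2^13 = 8192
So ceil(log2(5274)) = 13

bits = ceil(log2(5274)) = ceil(12.3647) = 13 bits


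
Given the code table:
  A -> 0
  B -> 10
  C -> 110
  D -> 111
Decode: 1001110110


Decoding:
10 -> B
0 -> A
111 -> D
0 -> A
110 -> C


Result: BADAC


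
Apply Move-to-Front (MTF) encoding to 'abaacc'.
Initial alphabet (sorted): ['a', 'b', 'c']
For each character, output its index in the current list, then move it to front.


MTF encoding:
'a': index 0 in ['a', 'b', 'c'] -> ['a', 'b', 'c']
'b': index 1 in ['a', 'b', 'c'] -> ['b', 'a', 'c']
'a': index 1 in ['b', 'a', 'c'] -> ['a', 'b', 'c']
'a': index 0 in ['a', 'b', 'c'] -> ['a', 'b', 'c']
'c': index 2 in ['a', 'b', 'c'] -> ['c', 'a', 'b']
'c': index 0 in ['c', 'a', 'b'] -> ['c', 'a', 'b']


Output: [0, 1, 1, 0, 2, 0]


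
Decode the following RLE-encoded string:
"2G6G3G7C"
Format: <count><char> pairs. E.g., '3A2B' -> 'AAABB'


Expanding each <count><char> pair:
  2G -> 'GG'
  6G -> 'GGGGGG'
  3G -> 'GGG'
  7C -> 'CCCCCCC'

Decoded = GGGGGGGGGGGCCCCCCC


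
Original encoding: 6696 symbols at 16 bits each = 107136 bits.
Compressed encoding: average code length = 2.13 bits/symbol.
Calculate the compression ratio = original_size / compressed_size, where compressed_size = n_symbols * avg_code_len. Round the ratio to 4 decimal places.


original_size = n_symbols * orig_bits = 6696 * 16 = 107136 bits
compressed_size = n_symbols * avg_code_len = 6696 * 2.13 = 14262.48 bits
ratio = original_size / compressed_size = 107136 / 14262.48 = 7.5117

Compression ratio = 7.5117


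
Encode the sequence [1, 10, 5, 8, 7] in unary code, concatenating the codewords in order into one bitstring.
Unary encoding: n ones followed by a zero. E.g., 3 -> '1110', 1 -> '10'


Encode each number as n ones followed by a terminating 0:
  1 -> 10 (2 bits)
  10 -> 11111111110 (11 bits)
  5 -> 111110 (6 bits)
  8 -> 111111110 (9 bits)
  7 -> 11111110 (8 bits)
Total length = 2 + 11 + 6 + 9 + 8 = 36 bits.

Unary([1, 10, 5, 8, 7]) = 101111111111011111011111111011111110 (36 bits)


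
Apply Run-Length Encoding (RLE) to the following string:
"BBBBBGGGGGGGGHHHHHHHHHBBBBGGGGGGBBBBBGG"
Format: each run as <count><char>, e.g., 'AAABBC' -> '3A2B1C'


Scanning runs left to right:
  i=0: run of 'B' x 5 -> '5B'
  i=5: run of 'G' x 8 -> '8G'
  i=13: run of 'H' x 9 -> '9H'
  i=22: run of 'B' x 4 -> '4B'
  i=26: run of 'G' x 6 -> '6G'
  i=32: run of 'B' x 5 -> '5B'
  i=37: run of 'G' x 2 -> '2G'

RLE = 5B8G9H4B6G5B2G


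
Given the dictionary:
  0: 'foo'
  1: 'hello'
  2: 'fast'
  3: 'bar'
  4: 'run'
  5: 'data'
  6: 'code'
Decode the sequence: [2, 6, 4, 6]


Look up each index in the dictionary:
  2 -> 'fast'
  6 -> 'code'
  4 -> 'run'
  6 -> 'code'

Decoded: "fast code run code"


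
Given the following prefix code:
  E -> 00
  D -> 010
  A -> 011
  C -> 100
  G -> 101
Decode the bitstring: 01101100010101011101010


Decoding step by step:
Bits 011 -> A
Bits 011 -> A
Bits 00 -> E
Bits 010 -> D
Bits 101 -> G
Bits 011 -> A
Bits 101 -> G
Bits 010 -> D


Decoded message: AAEDGAGD


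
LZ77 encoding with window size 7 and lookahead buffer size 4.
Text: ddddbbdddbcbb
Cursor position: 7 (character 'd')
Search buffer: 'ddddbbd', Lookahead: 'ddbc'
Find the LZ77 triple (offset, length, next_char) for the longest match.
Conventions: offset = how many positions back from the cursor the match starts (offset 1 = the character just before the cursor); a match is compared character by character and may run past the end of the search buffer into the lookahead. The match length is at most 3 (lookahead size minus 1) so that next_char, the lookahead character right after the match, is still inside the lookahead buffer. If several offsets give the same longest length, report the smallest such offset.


Try each offset into the search buffer:
  offset=1 (pos 6, char 'd'): match length 2
  offset=2 (pos 5, char 'b'): match length 0
  offset=3 (pos 4, char 'b'): match length 0
  offset=4 (pos 3, char 'd'): match length 1
  offset=5 (pos 2, char 'd'): match length 3
  offset=6 (pos 1, char 'd'): match length 2
  offset=7 (pos 0, char 'd'): match length 2
Longest match has length 3 at offset 5.
next_char = character at position 7 + 3 = 10 -> 'c'

Best match: offset=5, length=3 (matching 'ddb' starting at position 2)
LZ77 triple: (5, 3, 'c')


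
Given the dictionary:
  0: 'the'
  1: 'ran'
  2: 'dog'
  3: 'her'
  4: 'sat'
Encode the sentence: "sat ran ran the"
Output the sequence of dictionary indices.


Look up each word in the dictionary:
  'sat' -> 4
  'ran' -> 1
  'ran' -> 1
  'the' -> 0

Encoded: [4, 1, 1, 0]


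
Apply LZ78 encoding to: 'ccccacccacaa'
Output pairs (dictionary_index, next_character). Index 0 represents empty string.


LZ78 encoding steps:
Dictionary: {0: ''}
Step 1: w='' (idx 0), next='c' -> output (0, 'c'), add 'c' as idx 1
Step 2: w='c' (idx 1), next='c' -> output (1, 'c'), add 'cc' as idx 2
Step 3: w='c' (idx 1), next='a' -> output (1, 'a'), add 'ca' as idx 3
Step 4: w='cc' (idx 2), next='c' -> output (2, 'c'), add 'ccc' as idx 4
Step 5: w='' (idx 0), next='a' -> output (0, 'a'), add 'a' as idx 5
Step 6: w='ca' (idx 3), next='a' -> output (3, 'a'), add 'caa' as idx 6


Encoded: [(0, 'c'), (1, 'c'), (1, 'a'), (2, 'c'), (0, 'a'), (3, 'a')]


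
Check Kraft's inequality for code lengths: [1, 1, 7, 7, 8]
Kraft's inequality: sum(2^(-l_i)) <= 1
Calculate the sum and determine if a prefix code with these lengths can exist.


Sum = 2^(-1) + 2^(-1) + 2^(-7) + 2^(-7) + 2^(-8)
    = 0.5 + 0.5 + 0.0078125 + 0.0078125 + 0.00390625
    = 261/256 = 1.01953125
Since 1.01953125 > 1, Kraft's inequality is NOT satisfied.
A prefix code with these lengths CANNOT exist.

Kraft sum = 1.01953125. Not satisfied.


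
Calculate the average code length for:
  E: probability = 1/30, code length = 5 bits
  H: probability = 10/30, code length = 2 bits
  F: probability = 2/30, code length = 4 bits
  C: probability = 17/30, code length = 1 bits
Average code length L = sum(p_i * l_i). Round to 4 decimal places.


Weighted contributions p_i * l_i:
  E: (1/30) * 5 = 5/30
  H: (10/30) * 2 = 20/30
  F: (2/30) * 4 = 8/30
  C: (17/30) * 1 = 17/30
Sum = (5 + 20 + 8 + 17)/30 = 50/30

L = 50/30 = 1.6667 bits/symbol


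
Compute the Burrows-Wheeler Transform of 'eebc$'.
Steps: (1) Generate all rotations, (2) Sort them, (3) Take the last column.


Rotations (sorted):
  0: $eebc -> last char: c
  1: bc$ee -> last char: e
  2: c$eeb -> last char: b
  3: ebc$e -> last char: e
  4: eebc$ -> last char: $


BWT = cebe$


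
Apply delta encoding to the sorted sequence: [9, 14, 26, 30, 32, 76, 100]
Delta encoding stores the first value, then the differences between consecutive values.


First value: 9
Deltas:
  14 - 9 = 5
  26 - 14 = 12
  30 - 26 = 4
  32 - 30 = 2
  76 - 32 = 44
  100 - 76 = 24


Delta encoded: [9, 5, 12, 4, 2, 44, 24]


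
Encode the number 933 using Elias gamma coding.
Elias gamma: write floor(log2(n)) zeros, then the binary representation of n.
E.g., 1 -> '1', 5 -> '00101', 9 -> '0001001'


num_bits = floor(log2(933)) + 1 = 10
leading_zeros = num_bits - 1 = 9
binary(933) = 1110100101

Elias gamma(933) = '000000000' + '1110100101' = 0000000001110100101 (19 bits)


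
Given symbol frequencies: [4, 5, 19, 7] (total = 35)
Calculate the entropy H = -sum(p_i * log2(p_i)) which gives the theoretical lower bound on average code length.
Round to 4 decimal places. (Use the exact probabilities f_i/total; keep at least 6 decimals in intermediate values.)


Per-symbol terms -p_i * log2(p_i) with p_i = f_i/35:
  p = 4/35 = 0.114286: log2(p) = -3.129283, -p*log2(p) = 0.357632
  p = 5/35 = 0.142857: log2(p) = -2.807355, -p*log2(p) = 0.401051
  p = 19/35 = 0.542857: log2(p) = -0.881356, -p*log2(p) = 0.478450
  p = 7/35 = 0.200000: log2(p) = -2.321928, -p*log2(p) = 0.464386
H = 0.357632 + 0.401051 + 0.478450 + 0.464386 = 1.701519

H = 1.7015 bits/symbol


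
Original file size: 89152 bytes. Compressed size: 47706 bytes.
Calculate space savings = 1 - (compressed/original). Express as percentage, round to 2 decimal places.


ratio = compressed/original = 47706/89152 = 0.535109
savings = 1 - ratio = 1 - 0.535109 = 0.464891
as a percentage: 0.464891 * 100 = 46.49%

Space savings = 1 - 47706/89152 = 46.49%


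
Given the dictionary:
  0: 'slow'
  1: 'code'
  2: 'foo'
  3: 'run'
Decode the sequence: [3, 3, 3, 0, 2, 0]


Look up each index in the dictionary:
  3 -> 'run'
  3 -> 'run'
  3 -> 'run'
  0 -> 'slow'
  2 -> 'foo'
  0 -> 'slow'

Decoded: "run run run slow foo slow"


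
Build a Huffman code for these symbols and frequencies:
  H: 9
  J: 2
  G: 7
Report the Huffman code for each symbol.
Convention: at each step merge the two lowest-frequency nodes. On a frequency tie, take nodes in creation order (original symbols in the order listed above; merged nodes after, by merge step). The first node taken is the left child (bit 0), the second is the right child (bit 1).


Huffman tree construction:
Step 1: Merge J(2) + G(7) = 9
Step 2: Merge H(9) + (J+G)(9) = 18
Read each symbol's code off the tree from the root (left child = 0, right child = 1).

Codes:
  H: 0 (length 1)
  J: 10 (length 2)
  G: 11 (length 2)
Average code length: 27/18 = 1.5000 bits/symbol


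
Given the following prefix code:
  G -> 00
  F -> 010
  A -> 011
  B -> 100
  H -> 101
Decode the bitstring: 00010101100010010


Decoding step by step:
Bits 00 -> G
Bits 010 -> F
Bits 101 -> H
Bits 100 -> B
Bits 010 -> F
Bits 010 -> F


Decoded message: GFHBFF


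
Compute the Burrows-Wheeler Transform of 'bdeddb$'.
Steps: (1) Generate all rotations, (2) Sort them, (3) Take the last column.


Rotations (sorted):
  0: $bdeddb -> last char: b
  1: b$bdedd -> last char: d
  2: bdeddb$ -> last char: $
  3: db$bded -> last char: d
  4: ddb$bde -> last char: e
  5: deddb$b -> last char: b
  6: eddb$bd -> last char: d


BWT = bd$debd


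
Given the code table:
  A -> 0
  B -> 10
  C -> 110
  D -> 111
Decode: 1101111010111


Decoding:
110 -> C
111 -> D
10 -> B
10 -> B
111 -> D


Result: CDBBD


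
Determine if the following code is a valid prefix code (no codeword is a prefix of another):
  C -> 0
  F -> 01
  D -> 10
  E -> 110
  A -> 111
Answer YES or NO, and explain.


Checking each pair (does one codeword prefix another?):
  C='0' vs F='01': prefix -- VIOLATION

NO -- this is NOT a valid prefix code. C (0) is a prefix of F (01).


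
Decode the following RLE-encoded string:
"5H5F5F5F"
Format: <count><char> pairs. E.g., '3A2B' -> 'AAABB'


Expanding each <count><char> pair:
  5H -> 'HHHHH'
  5F -> 'FFFFF'
  5F -> 'FFFFF'
  5F -> 'FFFFF'

Decoded = HHHHHFFFFFFFFFFFFFFF


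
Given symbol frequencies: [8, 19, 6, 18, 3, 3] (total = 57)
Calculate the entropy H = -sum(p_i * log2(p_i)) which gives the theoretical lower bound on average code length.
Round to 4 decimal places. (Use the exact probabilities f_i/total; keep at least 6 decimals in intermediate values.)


Per-symbol terms -p_i * log2(p_i) with p_i = f_i/57:
  p = 8/57 = 0.140351: log2(p) = -2.832890, -p*log2(p) = 0.397599
  p = 19/57 = 0.333333: log2(p) = -1.584963, -p*log2(p) = 0.528321
  p = 6/57 = 0.105263: log2(p) = -3.247928, -p*log2(p) = 0.341887
  p = 18/57 = 0.315789: log2(p) = -1.662965, -p*log2(p) = 0.525147
  p = 3/57 = 0.052632: log2(p) = -4.247928, -p*log2(p) = 0.223575
  p = 3/57 = 0.052632: log2(p) = -4.247928, -p*log2(p) = 0.223575
H = 0.397599 + 0.528321 + 0.341887 + 0.525147 + 0.223575 + 0.223575 = 2.240104

H = 2.2401 bits/symbol


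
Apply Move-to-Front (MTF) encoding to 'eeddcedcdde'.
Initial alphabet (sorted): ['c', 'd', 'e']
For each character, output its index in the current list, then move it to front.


MTF encoding:
'e': index 2 in ['c', 'd', 'e'] -> ['e', 'c', 'd']
'e': index 0 in ['e', 'c', 'd'] -> ['e', 'c', 'd']
'd': index 2 in ['e', 'c', 'd'] -> ['d', 'e', 'c']
'd': index 0 in ['d', 'e', 'c'] -> ['d', 'e', 'c']
'c': index 2 in ['d', 'e', 'c'] -> ['c', 'd', 'e']
'e': index 2 in ['c', 'd', 'e'] -> ['e', 'c', 'd']
'd': index 2 in ['e', 'c', 'd'] -> ['d', 'e', 'c']
'c': index 2 in ['d', 'e', 'c'] -> ['c', 'd', 'e']
'd': index 1 in ['c', 'd', 'e'] -> ['d', 'c', 'e']
'd': index 0 in ['d', 'c', 'e'] -> ['d', 'c', 'e']
'e': index 2 in ['d', 'c', 'e'] -> ['e', 'd', 'c']


Output: [2, 0, 2, 0, 2, 2, 2, 2, 1, 0, 2]


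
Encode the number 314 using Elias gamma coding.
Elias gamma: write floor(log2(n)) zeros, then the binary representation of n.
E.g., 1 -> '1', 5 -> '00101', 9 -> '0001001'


num_bits = floor(log2(314)) + 1 = 9
leading_zeros = num_bits - 1 = 8
binary(314) = 100111010

Elias gamma(314) = '00000000' + '100111010' = 00000000100111010 (17 bits)


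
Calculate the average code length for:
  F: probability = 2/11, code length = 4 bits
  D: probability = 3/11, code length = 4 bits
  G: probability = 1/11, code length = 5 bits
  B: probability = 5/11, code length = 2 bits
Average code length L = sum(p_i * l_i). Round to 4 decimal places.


Weighted contributions p_i * l_i:
  F: (2/11) * 4 = 8/11
  D: (3/11) * 4 = 12/11
  G: (1/11) * 5 = 5/11
  B: (5/11) * 2 = 10/11
Sum = (8 + 12 + 5 + 10)/11 = 35/11

L = 35/11 = 3.1818 bits/symbol


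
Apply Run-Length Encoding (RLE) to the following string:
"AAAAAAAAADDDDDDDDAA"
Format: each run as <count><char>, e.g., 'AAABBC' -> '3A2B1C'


Scanning runs left to right:
  i=0: run of 'A' x 9 -> '9A'
  i=9: run of 'D' x 8 -> '8D'
  i=17: run of 'A' x 2 -> '2A'

RLE = 9A8D2A


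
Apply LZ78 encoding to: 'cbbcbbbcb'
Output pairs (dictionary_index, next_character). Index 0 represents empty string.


LZ78 encoding steps:
Dictionary: {0: ''}
Step 1: w='' (idx 0), next='c' -> output (0, 'c'), add 'c' as idx 1
Step 2: w='' (idx 0), next='b' -> output (0, 'b'), add 'b' as idx 2
Step 3: w='b' (idx 2), next='c' -> output (2, 'c'), add 'bc' as idx 3
Step 4: w='b' (idx 2), next='b' -> output (2, 'b'), add 'bb' as idx 4
Step 5: w='bc' (idx 3), next='b' -> output (3, 'b'), add 'bcb' as idx 5


Encoded: [(0, 'c'), (0, 'b'), (2, 'c'), (2, 'b'), (3, 'b')]


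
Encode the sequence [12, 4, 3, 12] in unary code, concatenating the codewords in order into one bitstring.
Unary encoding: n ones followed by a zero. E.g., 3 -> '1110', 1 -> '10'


Encode each number as n ones followed by a terminating 0:
  12 -> 1111111111110 (13 bits)
  4 -> 11110 (5 bits)
  3 -> 1110 (4 bits)
  12 -> 1111111111110 (13 bits)
Total length = 13 + 5 + 4 + 13 = 35 bits.

Unary([12, 4, 3, 12]) = 11111111111101111011101111111111110 (35 bits)


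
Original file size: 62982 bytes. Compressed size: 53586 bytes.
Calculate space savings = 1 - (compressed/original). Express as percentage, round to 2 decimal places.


ratio = compressed/original = 53586/62982 = 0.850815
savings = 1 - ratio = 1 - 0.850815 = 0.149185
as a percentage: 0.149185 * 100 = 14.92%

Space savings = 1 - 53586/62982 = 14.92%


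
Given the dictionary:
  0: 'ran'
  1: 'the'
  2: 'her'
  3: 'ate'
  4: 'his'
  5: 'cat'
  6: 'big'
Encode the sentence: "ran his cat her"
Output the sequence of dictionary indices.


Look up each word in the dictionary:
  'ran' -> 0
  'his' -> 4
  'cat' -> 5
  'her' -> 2

Encoded: [0, 4, 5, 2]


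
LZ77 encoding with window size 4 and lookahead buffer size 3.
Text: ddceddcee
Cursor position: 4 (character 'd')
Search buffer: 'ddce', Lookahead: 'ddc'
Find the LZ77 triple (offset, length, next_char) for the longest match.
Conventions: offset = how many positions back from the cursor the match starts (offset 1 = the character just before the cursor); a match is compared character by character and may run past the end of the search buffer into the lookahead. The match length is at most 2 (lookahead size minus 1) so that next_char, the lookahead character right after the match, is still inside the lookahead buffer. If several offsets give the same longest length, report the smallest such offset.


Try each offset into the search buffer:
  offset=1 (pos 3, char 'e'): match length 0
  offset=2 (pos 2, char 'c'): match length 0
  offset=3 (pos 1, char 'd'): match length 1
  offset=4 (pos 0, char 'd'): match length 2
Longest match has length 2 at offset 4.
next_char = character at position 4 + 2 = 6 -> 'c'

Best match: offset=4, length=2 (matching 'dd' starting at position 0)
LZ77 triple: (4, 2, 'c')


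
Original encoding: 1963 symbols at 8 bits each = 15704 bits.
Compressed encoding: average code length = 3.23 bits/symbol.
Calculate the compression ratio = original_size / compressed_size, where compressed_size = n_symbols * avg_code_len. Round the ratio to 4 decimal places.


original_size = n_symbols * orig_bits = 1963 * 8 = 15704 bits
compressed_size = n_symbols * avg_code_len = 1963 * 3.23 = 6340.49 bits
ratio = original_size / compressed_size = 15704 / 6340.49 = 2.4768

Compression ratio = 2.4768


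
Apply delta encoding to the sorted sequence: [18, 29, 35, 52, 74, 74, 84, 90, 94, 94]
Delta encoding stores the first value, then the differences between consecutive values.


First value: 18
Deltas:
  29 - 18 = 11
  35 - 29 = 6
  52 - 35 = 17
  74 - 52 = 22
  74 - 74 = 0
  84 - 74 = 10
  90 - 84 = 6
  94 - 90 = 4
  94 - 94 = 0


Delta encoded: [18, 11, 6, 17, 22, 0, 10, 6, 4, 0]


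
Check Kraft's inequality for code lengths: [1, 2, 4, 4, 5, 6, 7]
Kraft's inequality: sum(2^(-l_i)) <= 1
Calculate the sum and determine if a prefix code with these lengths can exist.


Sum = 2^(-1) + 2^(-2) + 2^(-4) + 2^(-4) + 2^(-5) + 2^(-6) + 2^(-7)
    = 0.5 + 0.25 + 0.0625 + 0.0625 + 0.03125 + 0.015625 + 0.0078125
    = 119/128 = 0.9296875
Since 0.9296875 <= 1, Kraft's inequality IS satisfied.
A prefix code with these lengths CAN exist.

Kraft sum = 0.9296875. Satisfied.


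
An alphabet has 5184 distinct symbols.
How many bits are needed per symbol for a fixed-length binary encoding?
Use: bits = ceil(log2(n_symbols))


log2(5184) = 12.3399
Bracket: 2^12 = 4096 < 5184 <= 2^13 = 8192
So ceil(log2(5184)) = 13

bits = ceil(log2(5184)) = ceil(12.3399) = 13 bits


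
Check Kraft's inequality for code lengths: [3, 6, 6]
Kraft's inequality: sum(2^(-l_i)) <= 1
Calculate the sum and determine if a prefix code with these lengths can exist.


Sum = 2^(-3) + 2^(-6) + 2^(-6)
    = 0.125 + 0.015625 + 0.015625
    = 10/64 = 0.15625
Since 0.15625 <= 1, Kraft's inequality IS satisfied.
A prefix code with these lengths CAN exist.

Kraft sum = 0.15625. Satisfied.


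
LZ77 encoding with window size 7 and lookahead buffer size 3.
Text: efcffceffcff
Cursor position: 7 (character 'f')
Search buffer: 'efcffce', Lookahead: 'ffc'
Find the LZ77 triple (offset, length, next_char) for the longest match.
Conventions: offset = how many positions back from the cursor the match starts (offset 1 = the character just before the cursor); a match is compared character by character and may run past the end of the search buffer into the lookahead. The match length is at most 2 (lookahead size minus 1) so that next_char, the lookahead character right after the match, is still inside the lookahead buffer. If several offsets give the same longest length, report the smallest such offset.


Try each offset into the search buffer:
  offset=1 (pos 6, char 'e'): match length 0
  offset=2 (pos 5, char 'c'): match length 0
  offset=3 (pos 4, char 'f'): match length 1
  offset=4 (pos 3, char 'f'): match length 2
  offset=5 (pos 2, char 'c'): match length 0
  offset=6 (pos 1, char 'f'): match length 1
  offset=7 (pos 0, char 'e'): match length 0
Longest match has length 2 at offset 4.
next_char = character at position 7 + 2 = 9 -> 'c'

Best match: offset=4, length=2 (matching 'ff' starting at position 3)
LZ77 triple: (4, 2, 'c')
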